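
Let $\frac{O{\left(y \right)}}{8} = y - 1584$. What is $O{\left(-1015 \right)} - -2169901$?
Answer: $2149109$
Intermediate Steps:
$O{\left(y \right)} = -12672 + 8 y$ ($O{\left(y \right)} = 8 \left(y - 1584\right) = 8 \left(-1584 + y\right) = -12672 + 8 y$)
$O{\left(-1015 \right)} - -2169901 = \left(-12672 + 8 \left(-1015\right)\right) - -2169901 = \left(-12672 - 8120\right) + 2169901 = -20792 + 2169901 = 2149109$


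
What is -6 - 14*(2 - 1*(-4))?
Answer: -90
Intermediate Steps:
-6 - 14*(2 - 1*(-4)) = -6 - 14*(2 + 4) = -6 - 14*6 = -6 - 84 = -90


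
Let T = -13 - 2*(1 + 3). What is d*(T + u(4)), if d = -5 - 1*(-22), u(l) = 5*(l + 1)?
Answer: 68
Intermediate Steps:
u(l) = 5 + 5*l (u(l) = 5*(1 + l) = 5 + 5*l)
T = -21 (T = -13 - 2*4 = -13 - 8 = -21)
d = 17 (d = -5 + 22 = 17)
d*(T + u(4)) = 17*(-21 + (5 + 5*4)) = 17*(-21 + (5 + 20)) = 17*(-21 + 25) = 17*4 = 68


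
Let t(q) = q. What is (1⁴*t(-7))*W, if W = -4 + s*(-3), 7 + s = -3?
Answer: -182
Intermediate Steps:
s = -10 (s = -7 - 3 = -10)
W = 26 (W = -4 - 10*(-3) = -4 + 30 = 26)
(1⁴*t(-7))*W = (1⁴*(-7))*26 = (1*(-7))*26 = -7*26 = -182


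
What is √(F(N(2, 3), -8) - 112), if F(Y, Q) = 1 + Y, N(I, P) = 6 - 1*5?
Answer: I*√110 ≈ 10.488*I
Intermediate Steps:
N(I, P) = 1 (N(I, P) = 6 - 5 = 1)
√(F(N(2, 3), -8) - 112) = √((1 + 1) - 112) = √(2 - 112) = √(-110) = I*√110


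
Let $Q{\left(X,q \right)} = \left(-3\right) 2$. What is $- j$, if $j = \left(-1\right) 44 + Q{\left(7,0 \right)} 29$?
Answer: $218$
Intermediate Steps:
$Q{\left(X,q \right)} = -6$
$j = -218$ ($j = \left(-1\right) 44 - 174 = -44 - 174 = -218$)
$- j = \left(-1\right) \left(-218\right) = 218$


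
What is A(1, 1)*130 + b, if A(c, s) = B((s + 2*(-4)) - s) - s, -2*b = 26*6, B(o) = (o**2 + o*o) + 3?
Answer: 16822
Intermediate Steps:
B(o) = 3 + 2*o**2 (B(o) = (o**2 + o**2) + 3 = 2*o**2 + 3 = 3 + 2*o**2)
b = -78 (b = -13*6 = -1/2*156 = -78)
A(c, s) = 131 - s (A(c, s) = (3 + 2*((s + 2*(-4)) - s)**2) - s = (3 + 2*((s - 8) - s)**2) - s = (3 + 2*((-8 + s) - s)**2) - s = (3 + 2*(-8)**2) - s = (3 + 2*64) - s = (3 + 128) - s = 131 - s)
A(1, 1)*130 + b = (131 - 1*1)*130 - 78 = (131 - 1)*130 - 78 = 130*130 - 78 = 16900 - 78 = 16822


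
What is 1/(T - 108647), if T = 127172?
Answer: 1/18525 ≈ 5.3981e-5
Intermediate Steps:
1/(T - 108647) = 1/(127172 - 108647) = 1/18525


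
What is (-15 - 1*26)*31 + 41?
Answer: -1230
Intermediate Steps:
(-15 - 1*26)*31 + 41 = (-15 - 26)*31 + 41 = -41*31 + 41 = -1271 + 41 = -1230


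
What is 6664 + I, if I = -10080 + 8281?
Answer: 4865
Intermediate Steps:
I = -1799
6664 + I = 6664 - 1799 = 4865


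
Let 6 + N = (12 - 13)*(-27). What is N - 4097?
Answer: -4076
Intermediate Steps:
N = 21 (N = -6 + (12 - 13)*(-27) = -6 - 1*(-27) = -6 + 27 = 21)
N - 4097 = 21 - 4097 = -4076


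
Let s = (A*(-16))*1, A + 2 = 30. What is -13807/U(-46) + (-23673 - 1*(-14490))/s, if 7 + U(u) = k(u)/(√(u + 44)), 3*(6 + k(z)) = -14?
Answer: 398440167/426944 + 662736*I*√2/953 ≈ 933.24 + 983.47*I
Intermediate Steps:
A = 28 (A = -2 + 30 = 28)
k(z) = -32/3 (k(z) = -6 + (⅓)*(-14) = -6 - 14/3 = -32/3)
s = -448 (s = (28*(-16))*1 = -448*1 = -448)
U(u) = -7 - 32/(3*√(44 + u)) (U(u) = -7 - 32/(3*√(u + 44)) = -7 - 32/(3*√(44 + u)))
-13807/U(-46) + (-23673 - 1*(-14490))/s = -13807/(-7 - 32/(3*√(44 - 46))) + (-23673 - 1*(-14490))/(-448) = -13807/(-7 - (-16)*I*√2/3) + (-23673 + 14490)*(-1/448) = -13807/(-7 - (-16)*I*√2/3) - 9183*(-1/448) = -13807/(-7 + 16*I*√2/3) + 9183/448 = 9183/448 - 13807/(-7 + 16*I*√2/3)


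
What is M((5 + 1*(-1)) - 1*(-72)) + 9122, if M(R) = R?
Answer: 9198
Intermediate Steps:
M((5 + 1*(-1)) - 1*(-72)) + 9122 = ((5 + 1*(-1)) - 1*(-72)) + 9122 = ((5 - 1) + 72) + 9122 = (4 + 72) + 9122 = 76 + 9122 = 9198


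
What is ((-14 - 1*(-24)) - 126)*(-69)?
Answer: 8004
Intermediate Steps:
((-14 - 1*(-24)) - 126)*(-69) = ((-14 + 24) - 126)*(-69) = (10 - 126)*(-69) = -116*(-69) = 8004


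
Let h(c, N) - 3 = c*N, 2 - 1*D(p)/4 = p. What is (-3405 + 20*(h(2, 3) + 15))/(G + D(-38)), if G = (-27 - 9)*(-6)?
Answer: -2925/376 ≈ -7.7793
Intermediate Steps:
D(p) = 8 - 4*p
h(c, N) = 3 + N*c (h(c, N) = 3 + c*N = 3 + N*c)
G = 216 (G = -36*(-6) = 216)
(-3405 + 20*(h(2, 3) + 15))/(G + D(-38)) = (-3405 + 20*((3 + 3*2) + 15))/(216 + (8 - 4*(-38))) = (-3405 + 20*((3 + 6) + 15))/(216 + (8 + 152)) = (-3405 + 20*(9 + 15))/(216 + 160) = (-3405 + 20*24)/376 = (-3405 + 480)*(1/376) = -2925*1/376 = -2925/376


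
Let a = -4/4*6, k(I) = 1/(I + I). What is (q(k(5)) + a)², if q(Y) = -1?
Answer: 49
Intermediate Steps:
k(I) = 1/(2*I)
a = -6 (a = -4/4*6 = -2*½*6 = -1*6 = -6)
(q(k(5)) + a)² = (-1 - 6)² = (-7)² = 49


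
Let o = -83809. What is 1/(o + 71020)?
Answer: -1/12789 ≈ -7.8192e-5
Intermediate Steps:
1/(o + 71020) = 1/(-83809 + 71020) = 1/(-12789) = -1/12789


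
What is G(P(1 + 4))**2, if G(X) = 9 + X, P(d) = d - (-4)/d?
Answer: 5476/25 ≈ 219.04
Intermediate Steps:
P(d) = d + 4/d
G(P(1 + 4))**2 = (9 + ((1 + 4) + 4/(1 + 4)))**2 = (9 + (5 + 4/5))**2 = (9 + 29/5)**2 = (74/5)**2 = 5476/25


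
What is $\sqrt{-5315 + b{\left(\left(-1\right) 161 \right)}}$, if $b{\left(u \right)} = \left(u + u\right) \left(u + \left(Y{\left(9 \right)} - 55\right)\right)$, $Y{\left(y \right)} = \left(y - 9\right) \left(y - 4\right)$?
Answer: $\sqrt{64237} \approx 253.45$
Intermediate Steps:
$Y{\left(y \right)} = \left(-9 + y\right) \left(-4 + y\right)$
$b{\left(u \right)} = 2 u \left(-55 + u\right)$ ($b{\left(u \right)} = \left(u + u\right) \left(u + \left(\left(36 + 9^{2} - 117\right) - 55\right)\right) = 2 u \left(u + \left(\left(36 + 81 - 117\right) - 55\right)\right) = 2 u \left(u + \left(0 - 55\right)\right) = 2 u \left(u - 55\right) = 2 u \left(-55 + u\right)$)
$\sqrt{-5315 + b{\left(\left(-1\right) 161 \right)}} = \sqrt{-5315 + 2 \left(\left(-1\right) 161\right) \left(-55 - 161\right)} = \sqrt{-5315 + 2 \left(-161\right) \left(-55 - 161\right)} = \sqrt{-5315 + 2 \left(-161\right) \left(-216\right)} = \sqrt{-5315 + 69552} = \sqrt{64237}$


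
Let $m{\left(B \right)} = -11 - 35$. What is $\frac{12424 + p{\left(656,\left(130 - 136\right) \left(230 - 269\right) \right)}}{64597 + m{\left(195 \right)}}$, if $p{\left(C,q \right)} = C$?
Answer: $\frac{4360}{21517} \approx 0.20263$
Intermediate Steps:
$m{\left(B \right)} = -46$ ($m{\left(B \right)} = -11 - 35 = -46$)
$\frac{12424 + p{\left(656,\left(130 - 136\right) \left(230 - 269\right) \right)}}{64597 + m{\left(195 \right)}} = \frac{12424 + 656}{64597 - 46} = \frac{13080}{64551} = 13080 \cdot \frac{1}{64551} = \frac{4360}{21517}$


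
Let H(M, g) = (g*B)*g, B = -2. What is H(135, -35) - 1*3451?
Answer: -5901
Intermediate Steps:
H(M, g) = -2*g² (H(M, g) = (g*(-2))*g = (-2*g)*g = -2*g²)
H(135, -35) - 1*3451 = -2*(-35)² - 1*3451 = -2*1225 - 3451 = -2450 - 3451 = -5901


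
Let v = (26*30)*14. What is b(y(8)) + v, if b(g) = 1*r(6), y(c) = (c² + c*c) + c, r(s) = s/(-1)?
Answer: 10914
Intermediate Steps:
r(s) = -s (r(s) = s*(-1) = -s)
y(c) = c + 2*c² (y(c) = (c² + c²) + c = 2*c² + c = c + 2*c²)
v = 10920 (v = 780*14 = 10920)
b(g) = -6 (b(g) = 1*(-1*6) = 1*(-6) = -6)
b(y(8)) + v = -6 + 10920 = 10914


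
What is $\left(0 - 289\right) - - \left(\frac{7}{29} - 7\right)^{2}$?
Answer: $- \frac{204633}{841} \approx -243.32$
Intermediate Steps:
$\left(0 - 289\right) - - \left(\frac{7}{29} - 7\right)^{2} = \left(0 - 289\right) - - \left(7 \cdot \frac{1}{29} - 7\right)^{2} = -289 - - \left(\frac{7}{29} - 7\right)^{2} = -289 - - \left(- \frac{196}{29}\right)^{2} = -289 - \left(-1\right) \frac{38416}{841} = -289 - - \frac{38416}{841} = -289 + \frac{38416}{841} = - \frac{204633}{841}$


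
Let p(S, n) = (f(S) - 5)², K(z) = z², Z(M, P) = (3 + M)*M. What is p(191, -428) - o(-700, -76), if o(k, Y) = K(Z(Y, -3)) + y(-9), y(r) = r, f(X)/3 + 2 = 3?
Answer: -30780291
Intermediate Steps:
Z(M, P) = M*(3 + M)
f(X) = 3 (f(X) = -6 + 3*3 = -6 + 9 = 3)
p(S, n) = 4 (p(S, n) = (3 - 5)² = (-2)² = 4)
o(k, Y) = -9 + Y²*(3 + Y)² (o(k, Y) = (Y*(3 + Y))² - 9 = Y²*(3 + Y)² - 9 = -9 + Y²*(3 + Y)²)
p(191, -428) - o(-700, -76) = 4 - (-9 + (-76)²*(3 - 76)²) = 4 - (-9 + 5776*(-73)²) = 4 - (-9 + 5776*5329) = 4 - (-9 + 30780304) = 4 - 1*30780295 = 4 - 30780295 = -30780291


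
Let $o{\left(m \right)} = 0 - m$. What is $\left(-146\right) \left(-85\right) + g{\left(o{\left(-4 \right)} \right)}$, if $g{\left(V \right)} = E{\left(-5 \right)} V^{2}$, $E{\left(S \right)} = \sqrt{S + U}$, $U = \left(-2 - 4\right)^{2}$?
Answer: $12410 + 16 \sqrt{31} \approx 12499.0$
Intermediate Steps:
$o{\left(m \right)} = - m$
$U = 36$ ($U = \left(-6\right)^{2} = 36$)
$E{\left(S \right)} = \sqrt{36 + S}$ ($E{\left(S \right)} = \sqrt{S + 36} = \sqrt{36 + S}$)
$g{\left(V \right)} = \sqrt{31} V^{2}$ ($g{\left(V \right)} = \sqrt{36 - 5} V^{2} = \sqrt{31} V^{2}$)
$\left(-146\right) \left(-85\right) + g{\left(o{\left(-4 \right)} \right)} = \left(-146\right) \left(-85\right) + \sqrt{31} \left(\left(-1\right) \left(-4\right)\right)^{2} = 12410 + \sqrt{31} \cdot 4^{2} = 12410 + \sqrt{31} \cdot 16 = 12410 + 16 \sqrt{31}$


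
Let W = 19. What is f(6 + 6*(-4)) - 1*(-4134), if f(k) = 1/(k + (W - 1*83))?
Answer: 338987/82 ≈ 4134.0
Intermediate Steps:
f(k) = 1/(-64 + k) (f(k) = 1/(k + (19 - 1*83)) = 1/(k + (19 - 83)) = 1/(k - 64) = 1/(-64 + k))
f(6 + 6*(-4)) - 1*(-4134) = 1/(-64 + (6 + 6*(-4))) - 1*(-4134) = 1/(-64 + (6 - 24)) + 4134 = 1/(-64 - 18) + 4134 = 1/(-82) + 4134 = -1/82 + 4134 = 338987/82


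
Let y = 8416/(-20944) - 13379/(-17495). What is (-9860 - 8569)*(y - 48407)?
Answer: 20429619398489976/22900955 ≈ 8.9209e+8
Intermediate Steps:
y = 8310741/22900955 (y = 8416*(-1/20944) - 13379*(-1/17495) = -526/1309 + 13379/17495 = 8310741/22900955 ≈ 0.36290)
(-9860 - 8569)*(y - 48407) = (-9860 - 8569)*(8310741/22900955 - 48407) = -18429*(-1108558217944/22900955) = 20429619398489976/22900955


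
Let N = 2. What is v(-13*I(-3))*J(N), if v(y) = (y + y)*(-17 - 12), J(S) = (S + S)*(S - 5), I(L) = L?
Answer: 27144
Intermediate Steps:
J(S) = 2*S*(-5 + S) (J(S) = (2*S)*(-5 + S) = 2*S*(-5 + S))
v(y) = -58*y (v(y) = (2*y)*(-29) = -58*y)
v(-13*I(-3))*J(N) = (-(-754)*(-3))*(2*2*(-5 + 2)) = (-58*39)*(2*2*(-3)) = -2262*(-12) = 27144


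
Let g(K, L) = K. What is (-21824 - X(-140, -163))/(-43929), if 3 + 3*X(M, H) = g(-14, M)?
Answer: 65455/131787 ≈ 0.49667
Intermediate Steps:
X(M, H) = -17/3 (X(M, H) = -1 + (⅓)*(-14) = -1 - 14/3 = -17/3)
(-21824 - X(-140, -163))/(-43929) = (-21824 - 1*(-17/3))/(-43929) = (-21824 + 17/3)*(-1/43929) = -65455/3*(-1/43929) = 65455/131787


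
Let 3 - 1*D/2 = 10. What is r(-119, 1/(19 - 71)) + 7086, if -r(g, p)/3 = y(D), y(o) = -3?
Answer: 7095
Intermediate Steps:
D = -14 (D = 6 - 2*10 = 6 - 20 = -14)
r(g, p) = 9 (r(g, p) = -3*(-3) = 9)
r(-119, 1/(19 - 71)) + 7086 = 9 + 7086 = 7095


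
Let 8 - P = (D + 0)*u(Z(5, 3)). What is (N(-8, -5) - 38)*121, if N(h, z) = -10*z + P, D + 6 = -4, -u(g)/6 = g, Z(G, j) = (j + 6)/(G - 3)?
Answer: -30250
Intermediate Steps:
Z(G, j) = (6 + j)/(-3 + G)
u(g) = -6*g
D = -10 (D = -6 - 4 = -10)
P = -262 (P = 8 - (-10 + 0)*(-6*(6 + 3)/(-3 + 5)) = 8 - (-10)*(-6*9/2) = 8 - (-10)*(-27) = 8 - 1*270 = 8 - 270 = -262)
N(h, z) = -262 - 10*z (N(h, z) = -10*z - 262 = -262 - 10*z)
(N(-8, -5) - 38)*121 = ((-262 - 10*(-5)) - 38)*121 = ((-262 + 50) - 38)*121 = (-212 - 38)*121 = -250*121 = -30250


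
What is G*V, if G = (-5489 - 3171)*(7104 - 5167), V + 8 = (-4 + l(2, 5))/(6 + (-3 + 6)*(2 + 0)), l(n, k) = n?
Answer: 410973290/3 ≈ 1.3699e+8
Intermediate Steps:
V = -49/6 (V = -8 + (-4 + 2)/(6 + (-3 + 6)*(2 + 0)) = -8 - 2/(6 + 3*2) = -8 - 2/(6 + 6) = -8 - 2/12 = -8 - 2*1/12 = -8 - ⅙ = -49/6 ≈ -8.1667)
G = -16774420 (G = -8660*1937 = -16774420)
G*V = -16774420*(-49/6) = 410973290/3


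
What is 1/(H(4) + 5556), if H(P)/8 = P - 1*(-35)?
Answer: 1/5868 ≈ 0.00017042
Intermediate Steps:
H(P) = 280 + 8*P (H(P) = 8*(P - 1*(-35)) = 8*(P + 35) = 8*(35 + P) = 280 + 8*P)
1/(H(4) + 5556) = 1/((280 + 8*4) + 5556) = 1/((280 + 32) + 5556) = 1/(312 + 5556) = 1/5868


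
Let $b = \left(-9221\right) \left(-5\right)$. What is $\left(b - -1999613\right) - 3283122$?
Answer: $-1237404$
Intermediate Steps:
$b = 46105$
$\left(b - -1999613\right) - 3283122 = \left(46105 - -1999613\right) - 3283122 = \left(46105 + 1999613\right) - 3283122 = 2045718 - 3283122 = -1237404$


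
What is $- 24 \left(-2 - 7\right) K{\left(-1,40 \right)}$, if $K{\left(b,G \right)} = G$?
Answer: $8640$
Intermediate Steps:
$- 24 \left(-2 - 7\right) K{\left(-1,40 \right)} = - 24 \left(-2 - 7\right) 40 = \left(-24\right) \left(-9\right) 40 = 216 \cdot 40 = 8640$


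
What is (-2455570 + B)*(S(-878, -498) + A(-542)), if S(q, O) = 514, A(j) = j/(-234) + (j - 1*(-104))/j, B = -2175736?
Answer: -75937032839372/31707 ≈ -2.3950e+9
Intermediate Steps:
A(j) = -j/234 + (104 + j)/j (A(j) = j*(-1/234) + (j + 104)/j = -j/234 + (104 + j)/j)
(-2455570 + B)*(S(-878, -498) + A(-542)) = (-2455570 - 2175736)*(514 + (1 + 104/(-542) - 1/234*(-542))) = -4631306*(514 + (1 + 104*(-1/542) + 271/117)) = -4631306*(514 + (1 - 52/271 + 271/117)) = -4631306*(514 + 99064/31707) = -4631306*16396462/31707 = -75937032839372/31707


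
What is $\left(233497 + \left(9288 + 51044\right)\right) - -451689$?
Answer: $745518$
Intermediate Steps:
$\left(233497 + \left(9288 + 51044\right)\right) - -451689 = \left(233497 + 60332\right) + 451689 = 293829 + 451689 = 745518$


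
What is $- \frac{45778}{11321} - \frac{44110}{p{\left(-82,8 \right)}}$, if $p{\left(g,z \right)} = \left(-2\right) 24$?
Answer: $\frac{248585983}{271704} \approx 914.92$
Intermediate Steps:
$p{\left(g,z \right)} = -48$
$- \frac{45778}{11321} - \frac{44110}{p{\left(-82,8 \right)}} = - \frac{45778}{11321} - \frac{44110}{-48} = \left(-45778\right) \frac{1}{11321} - - \frac{22055}{24} = - \frac{45778}{11321} + \frac{22055}{24} = \frac{248585983}{271704}$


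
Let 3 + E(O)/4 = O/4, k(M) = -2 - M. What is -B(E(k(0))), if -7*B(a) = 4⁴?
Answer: 256/7 ≈ 36.571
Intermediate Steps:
E(O) = -12 + O (E(O) = -12 + 4*(O/4) = -12 + O)
B(a) = -256/7 (B(a) = -⅐*4⁴ = -⅐*256 = -256/7)
-B(E(k(0))) = -1*(-256/7) = 256/7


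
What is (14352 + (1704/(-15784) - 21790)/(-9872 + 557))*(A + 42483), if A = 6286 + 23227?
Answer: 18993347708247508/18378495 ≈ 1.0335e+9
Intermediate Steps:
A = 29513
(14352 + (1704/(-15784) - 21790)/(-9872 + 557))*(A + 42483) = (14352 + (1704/(-15784) - 21790)/(-9872 + 557))*(29513 + 42483) = (14352 + (1704*(-1/15784) - 21790)/(-9315))*71996 = (14352 + (-213/1973 - 21790)*(-1/9315))*71996 = (14352 - 42991883/1973*(-1/9315))*71996 = (14352 + 42991883/18378495)*71996 = (263811152123/18378495)*71996 = 18993347708247508/18378495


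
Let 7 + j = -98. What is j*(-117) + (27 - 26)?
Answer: 12286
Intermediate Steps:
j = -105 (j = -7 - 98 = -105)
j*(-117) + (27 - 26) = -105*(-117) + (27 - 26) = 12285 + 1 = 12286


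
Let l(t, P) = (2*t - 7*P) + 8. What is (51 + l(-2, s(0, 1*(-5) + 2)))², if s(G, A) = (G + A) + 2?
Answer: 3844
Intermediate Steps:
s(G, A) = 2 + A + G (s(G, A) = (A + G) + 2 = 2 + A + G)
l(t, P) = 8 - 7*P + 2*t (l(t, P) = (-7*P + 2*t) + 8 = 8 - 7*P + 2*t)
(51 + l(-2, s(0, 1*(-5) + 2)))² = (51 + (8 - 7*(2 + (1*(-5) + 2) + 0) + 2*(-2)))² = (51 + (8 - 7*(2 + (-5 + 2) + 0) - 4))² = (51 + (8 - 7*(2 - 3 + 0) - 4))² = (51 + (8 - 7*(-1) - 4))² = (51 + (8 + 7 - 4))² = (51 + 11)² = 62² = 3844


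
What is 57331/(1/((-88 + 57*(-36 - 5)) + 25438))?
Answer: 1319358303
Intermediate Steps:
57331/(1/((-88 + 57*(-36 - 5)) + 25438)) = 57331/(1/((-88 + 57*(-41)) + 25438)) = 57331/(1/((-88 - 2337) + 25438)) = 57331/(1/(-2425 + 25438)) = 57331/(1/23013) = 57331*23013 = 1319358303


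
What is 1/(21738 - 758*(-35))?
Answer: 1/48268 ≈ 2.0718e-5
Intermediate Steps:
1/(21738 - 758*(-35)) = 1/(21738 + 26530) = 1/48268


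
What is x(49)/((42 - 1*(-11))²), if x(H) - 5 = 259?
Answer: 264/2809 ≈ 0.093984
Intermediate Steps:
x(H) = 264 (x(H) = 5 + 259 = 264)
x(49)/((42 - 1*(-11))²) = 264/((42 - 1*(-11))²) = 264/((42 + 11)²) = 264/(53²) = 264/2809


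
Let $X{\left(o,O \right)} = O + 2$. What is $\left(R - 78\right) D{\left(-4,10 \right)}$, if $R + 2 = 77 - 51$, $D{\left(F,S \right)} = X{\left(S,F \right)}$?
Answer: $108$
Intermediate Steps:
$X{\left(o,O \right)} = 2 + O$
$D{\left(F,S \right)} = 2 + F$
$R = 24$ ($R = -2 + \left(77 - 51\right) = -2 + 26 = 24$)
$\left(R - 78\right) D{\left(-4,10 \right)} = \left(24 - 78\right) \left(2 - 4\right) = \left(-54\right) \left(-2\right) = 108$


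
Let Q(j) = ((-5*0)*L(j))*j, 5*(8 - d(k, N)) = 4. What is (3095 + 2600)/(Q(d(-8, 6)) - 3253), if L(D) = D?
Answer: -5695/3253 ≈ -1.7507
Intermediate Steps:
d(k, N) = 36/5 (d(k, N) = 8 - ⅕*4 = 8 - ⅘ = 36/5)
Q(j) = 0 (Q(j) = ((-5*0)*j)*j = (0*j)*j = 0*j = 0)
(3095 + 2600)/(Q(d(-8, 6)) - 3253) = (3095 + 2600)/(0 - 3253) = 5695/(-3253) = 5695*(-1/3253) = -5695/3253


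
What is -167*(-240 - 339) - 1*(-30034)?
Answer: 126727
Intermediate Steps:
-167*(-240 - 339) - 1*(-30034) = -167*(-579) + 30034 = 96693 + 30034 = 126727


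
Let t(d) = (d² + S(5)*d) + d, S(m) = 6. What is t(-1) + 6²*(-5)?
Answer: -186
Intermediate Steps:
t(d) = d² + 7*d (t(d) = (d² + 6*d) + d = d² + 7*d)
t(-1) + 6²*(-5) = -(7 - 1) + 6²*(-5) = -1*6 + 36*(-5) = -6 - 180 = -186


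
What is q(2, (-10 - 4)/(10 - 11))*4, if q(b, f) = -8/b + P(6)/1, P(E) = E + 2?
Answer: 16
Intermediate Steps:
P(E) = 2 + E
q(b, f) = 8 - 8/b (q(b, f) = -8/b + (2 + 6)/1 = -8/b + 8*1 = -8/b + 8 = 8 - 8/b)
q(2, (-10 - 4)/(10 - 11))*4 = (8 - 8/2)*4 = (8 - 8*1/2)*4 = (8 - 4)*4 = 4*4 = 16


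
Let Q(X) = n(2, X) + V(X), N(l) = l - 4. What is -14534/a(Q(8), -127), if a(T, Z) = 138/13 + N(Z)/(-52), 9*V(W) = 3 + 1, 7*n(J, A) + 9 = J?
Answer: -755768/683 ≈ -1106.5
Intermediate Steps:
n(J, A) = -9/7 + J/7
N(l) = -4 + l
V(W) = 4/9 (V(W) = (3 + 1)/9 = (1/9)*4 = 4/9)
Q(X) = -5/9 (Q(X) = (-9/7 + (1/7)*2) + 4/9 = (-9/7 + 2/7) + 4/9 = -1 + 4/9 = -5/9)
a(T, Z) = 139/13 - Z/52 (a(T, Z) = 138/13 + (-4 + Z)/(-52) = 138*(1/13) + (-4 + Z)*(-1/52) = 138/13 + (1/13 - Z/52) = 139/13 - Z/52)
-14534/a(Q(8), -127) = -14534/(139/13 - 1/52*(-127)) = -14534/(139/13 + 127/52) = -14534/683/52 = -14534*52/683 = -755768/683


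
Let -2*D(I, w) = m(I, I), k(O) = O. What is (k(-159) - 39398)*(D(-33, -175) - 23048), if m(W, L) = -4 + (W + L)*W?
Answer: 954708195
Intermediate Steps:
m(W, L) = -4 + W*(L + W) (m(W, L) = -4 + (L + W)*W = -4 + W*(L + W))
D(I, w) = 2 - I² (D(I, w) = -(-4 + I² + I*I)/2 = -(-4 + I² + I²)/2 = -(-4 + 2*I²)/2 = 2 - I²)
(k(-159) - 39398)*(D(-33, -175) - 23048) = (-159 - 39398)*((2 - 1*(-33)²) - 23048) = -39557*((2 - 1*1089) - 23048) = -39557*((2 - 1089) - 23048) = -39557*(-1087 - 23048) = -39557*(-24135) = 954708195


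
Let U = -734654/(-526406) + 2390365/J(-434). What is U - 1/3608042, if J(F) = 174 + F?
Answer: -226965950895186393/24690834441676 ≈ -9192.3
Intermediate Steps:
U = -125811146815/13686556 (U = -734654/(-526406) + 2390365/(174 - 434) = -734654*(-1/526406) + 2390365/(-260) = 367327/263203 + 2390365*(-1/260) = 367327/263203 - 478073/52 = -125811146815/13686556 ≈ -9192.3)
U - 1/3608042 = -125811146815/13686556 - 1/3608042 = -226965950895186393/24690834441676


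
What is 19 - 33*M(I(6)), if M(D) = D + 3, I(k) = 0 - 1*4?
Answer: 52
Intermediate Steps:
I(k) = -4 (I(k) = 0 - 4 = -4)
M(D) = 3 + D
19 - 33*M(I(6)) = 19 - 33*(3 - 4) = 19 - 33*(-1) = 19 + 33 = 52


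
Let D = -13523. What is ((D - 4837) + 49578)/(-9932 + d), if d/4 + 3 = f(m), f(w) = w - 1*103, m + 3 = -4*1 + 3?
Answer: -15609/5186 ≈ -3.0098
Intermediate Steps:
m = -4 (m = -3 + (-4*1 + 3) = -3 + (-4 + 3) = -3 - 1 = -4)
f(w) = -103 + w (f(w) = w - 103 = -103 + w)
d = -440 (d = -12 + 4*(-103 - 4) = -12 + 4*(-107) = -12 - 428 = -440)
((D - 4837) + 49578)/(-9932 + d) = ((-13523 - 4837) + 49578)/(-9932 - 440) = (-18360 + 49578)/(-10372) = 31218*(-1/10372) = -15609/5186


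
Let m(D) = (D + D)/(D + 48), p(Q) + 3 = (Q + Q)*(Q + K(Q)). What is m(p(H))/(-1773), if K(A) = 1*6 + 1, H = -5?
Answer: 46/44325 ≈ 0.0010378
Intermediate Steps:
K(A) = 7 (K(A) = 6 + 1 = 7)
p(Q) = -3 + 2*Q*(7 + Q) (p(Q) = -3 + (Q + Q)*(Q + 7) = -3 + (2*Q)*(7 + Q) = -3 + 2*Q*(7 + Q))
m(D) = 2*D/(48 + D) (m(D) = (2*D)/(48 + D) = 2*D/(48 + D))
m(p(H))/(-1773) = (2*(-3 + 2*(-5)² + 14*(-5))/(48 + (-3 + 2*(-5)² + 14*(-5))))/(-1773) = (2*(-3 + 2*25 - 70)/(48 + (-3 + 2*25 - 70)))*(-1/1773) = (2*(-3 + 50 - 70)/(48 + (-3 + 50 - 70)))*(-1/1773) = (2*(-23)/(48 - 23))*(-1/1773) = (2*(-23)/25)*(-1/1773) = (2*(-23)*(1/25))*(-1/1773) = -46/25*(-1/1773) = 46/44325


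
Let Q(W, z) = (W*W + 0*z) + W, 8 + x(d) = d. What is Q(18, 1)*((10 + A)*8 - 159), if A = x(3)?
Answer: -40698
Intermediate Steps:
x(d) = -8 + d
A = -5 (A = -8 + 3 = -5)
Q(W, z) = W + W**2 (Q(W, z) = (W**2 + 0) + W = W**2 + W = W + W**2)
Q(18, 1)*((10 + A)*8 - 159) = (18*(1 + 18))*((10 - 5)*8 - 159) = (18*19)*(5*8 - 159) = 342*(40 - 159) = 342*(-119) = -40698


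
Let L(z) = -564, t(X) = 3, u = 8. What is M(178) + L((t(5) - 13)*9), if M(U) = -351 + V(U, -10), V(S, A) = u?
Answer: -907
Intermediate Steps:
V(S, A) = 8
M(U) = -343 (M(U) = -351 + 8 = -343)
M(178) + L((t(5) - 13)*9) = -343 - 564 = -907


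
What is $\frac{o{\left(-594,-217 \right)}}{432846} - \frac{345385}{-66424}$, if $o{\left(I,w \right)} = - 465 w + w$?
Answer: $\frac{78093307711}{14375681352} \approx 5.4323$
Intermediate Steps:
$o{\left(I,w \right)} = - 464 w$
$\frac{o{\left(-594,-217 \right)}}{432846} - \frac{345385}{-66424} = \frac{\left(-464\right) \left(-217\right)}{432846} - \frac{345385}{-66424} = 100688 \cdot \frac{1}{432846} - - \frac{345385}{66424} = \frac{50344}{216423} + \frac{345385}{66424} = \frac{78093307711}{14375681352}$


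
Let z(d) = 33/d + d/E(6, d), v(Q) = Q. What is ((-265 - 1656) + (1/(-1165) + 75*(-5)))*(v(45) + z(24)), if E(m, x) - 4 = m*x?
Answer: -199167215/1864 ≈ -1.0685e+5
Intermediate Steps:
E(m, x) = 4 + m*x
z(d) = 33/d + d/(4 + 6*d)
((-265 - 1656) + (1/(-1165) + 75*(-5)))*(v(45) + z(24)) = ((-265 - 1656) + (1/(-1165) + 75*(-5)))*(45 + (33/24 + 24/(4 + 6*24))) = (-1921 + (-1/1165 - 375))*(45 + (33*(1/24) + 24/(4 + 144))) = (-1921 - 436876/1165)*(45 + (11/8 + 24/148)) = -2674841*(45 + (11/8 + 24*(1/148)))/1165 = -2674841*(45 + (11/8 + 6/37))/1165 = -2674841*(45 + 455/296)/1165 = -2674841/1165*13775/296 = -199167215/1864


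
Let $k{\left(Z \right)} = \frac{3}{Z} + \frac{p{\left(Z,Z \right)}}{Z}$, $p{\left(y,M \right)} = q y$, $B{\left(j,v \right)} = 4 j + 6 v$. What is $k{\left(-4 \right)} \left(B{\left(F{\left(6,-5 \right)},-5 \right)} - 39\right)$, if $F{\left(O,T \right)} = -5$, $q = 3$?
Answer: $- \frac{801}{4} \approx -200.25$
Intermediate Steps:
$p{\left(y,M \right)} = 3 y$
$k{\left(Z \right)} = 3 + \frac{3}{Z}$ ($k{\left(Z \right)} = \frac{3}{Z} + \frac{3 Z}{Z} = \frac{3}{Z} + 3 = 3 + \frac{3}{Z}$)
$k{\left(-4 \right)} \left(B{\left(F{\left(6,-5 \right)},-5 \right)} - 39\right) = \left(3 + \frac{3}{-4}\right) \left(\left(4 \left(-5\right) + 6 \left(-5\right)\right) - 39\right) = \left(3 + 3 \left(- \frac{1}{4}\right)\right) \left(\left(-20 - 30\right) - 39\right) = \left(3 - \frac{3}{4}\right) \left(-50 - 39\right) = \frac{9}{4} \left(-89\right) = - \frac{801}{4}$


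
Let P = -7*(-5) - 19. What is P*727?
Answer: 11632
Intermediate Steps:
P = 16 (P = 35 - 19 = 16)
P*727 = 16*727 = 11632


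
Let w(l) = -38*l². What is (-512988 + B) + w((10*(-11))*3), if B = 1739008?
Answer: -2912180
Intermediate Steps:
(-512988 + B) + w((10*(-11))*3) = (-512988 + 1739008) - 38*((10*(-11))*3)² = 1226020 - 38*(-110*3)² = 1226020 - 38*(-330)² = 1226020 - 38*108900 = 1226020 - 4138200 = -2912180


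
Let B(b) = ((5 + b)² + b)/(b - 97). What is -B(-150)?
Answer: 20875/247 ≈ 84.514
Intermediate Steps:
B(b) = (b + (5 + b)²)/(-97 + b)
-B(-150) = -(-150 + (5 - 150)²)/(-97 - 150) = -(-150 + (-145)²)/(-247) = -(-1)*(-150 + 21025)/247 = -(-1)*20875/247 = -1*(-20875/247) = 20875/247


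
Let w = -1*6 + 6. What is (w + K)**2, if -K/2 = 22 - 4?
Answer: 1296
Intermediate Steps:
w = 0 (w = -6 + 6 = 0)
K = -36 (K = -2*(22 - 4) = -2*18 = -36)
(w + K)**2 = (0 - 36)**2 = (-36)**2 = 1296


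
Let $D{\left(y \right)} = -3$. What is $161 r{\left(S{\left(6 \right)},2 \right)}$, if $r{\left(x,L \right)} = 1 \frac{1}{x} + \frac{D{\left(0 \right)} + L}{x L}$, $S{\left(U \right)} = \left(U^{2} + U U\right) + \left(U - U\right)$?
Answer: $\frac{161}{144} \approx 1.1181$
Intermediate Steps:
$S{\left(U \right)} = 2 U^{2}$ ($S{\left(U \right)} = \left(U^{2} + U^{2}\right) + 0 = 2 U^{2} + 0 = 2 U^{2}$)
$r{\left(x,L \right)} = \frac{1}{x} + \frac{-3 + L}{L x}$ ($r{\left(x,L \right)} = 1 \frac{1}{x} + \frac{-3 + L}{x L} = \frac{1}{x} + \frac{-3 + L}{L x}$)
$161 r{\left(S{\left(6 \right)},2 \right)} = 161 \frac{-3 + 2 \cdot 2}{2 \cdot 2 \cdot 6^{2}} = 161 \frac{-3 + 4}{2 \cdot 2 \cdot 36} = 161 \cdot \frac{1}{2} \cdot \frac{1}{72} \cdot 1 = 161 \cdot \frac{1}{144} = \frac{161}{144}$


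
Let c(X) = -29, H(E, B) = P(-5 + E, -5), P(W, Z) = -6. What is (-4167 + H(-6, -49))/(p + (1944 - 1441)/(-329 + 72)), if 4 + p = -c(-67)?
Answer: -357487/1974 ≈ -181.10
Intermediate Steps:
H(E, B) = -6
p = 25 (p = -4 - 1*(-29) = -4 + 29 = 25)
(-4167 + H(-6, -49))/(p + (1944 - 1441)/(-329 + 72)) = (-4167 - 6)/(25 + (1944 - 1441)/(-329 + 72)) = -4173/(25 + 503/(-257)) = -4173/(25 + 503*(-1/257)) = -4173/(25 - 503/257) = -4173/5922/257 = -4173*257/5922 = -357487/1974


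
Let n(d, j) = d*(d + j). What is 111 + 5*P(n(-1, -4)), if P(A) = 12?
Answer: 171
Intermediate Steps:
111 + 5*P(n(-1, -4)) = 111 + 5*12 = 111 + 60 = 171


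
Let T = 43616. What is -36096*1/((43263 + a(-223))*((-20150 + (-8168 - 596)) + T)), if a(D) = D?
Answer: -564/9887095 ≈ -5.7044e-5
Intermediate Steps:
-36096*1/((43263 + a(-223))*((-20150 + (-8168 - 596)) + T)) = -36096*1/((43263 - 223)*((-20150 + (-8168 - 596)) + 43616)) = -36096*1/(43040*((-20150 - 8764) + 43616)) = -36096*1/(43040*(-28914 + 43616)) = -36096/(14702*43040) = -36096/632774080 = -36096*1/632774080 = -564/9887095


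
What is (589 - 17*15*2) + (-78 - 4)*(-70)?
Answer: 5819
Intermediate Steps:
(589 - 17*15*2) + (-78 - 4)*(-70) = (589 - 255*2) - 82*(-70) = (589 - 510) + 5740 = 79 + 5740 = 5819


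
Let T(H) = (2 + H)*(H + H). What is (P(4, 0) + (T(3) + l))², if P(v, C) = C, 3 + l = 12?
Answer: 1521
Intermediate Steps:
l = 9 (l = -3 + 12 = 9)
T(H) = 2*H*(2 + H) (T(H) = (2 + H)*(2*H) = 2*H*(2 + H))
(P(4, 0) + (T(3) + l))² = (0 + (2*3*(2 + 3) + 9))² = (0 + (2*3*5 + 9))² = (0 + (30 + 9))² = (0 + 39)² = 39² = 1521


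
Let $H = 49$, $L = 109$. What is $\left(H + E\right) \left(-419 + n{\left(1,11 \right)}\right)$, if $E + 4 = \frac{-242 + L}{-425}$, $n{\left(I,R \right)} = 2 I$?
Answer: $- \frac{8030586}{425} \approx -18896.0$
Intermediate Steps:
$E = - \frac{1567}{425}$ ($E = -4 + \frac{-242 + 109}{-425} = -4 - - \frac{133}{425} = -4 + \frac{133}{425} = - \frac{1567}{425} \approx -3.6871$)
$\left(H + E\right) \left(-419 + n{\left(1,11 \right)}\right) = \left(49 - \frac{1567}{425}\right) \left(-419 + 2 \cdot 1\right) = \frac{19258 \left(-419 + 2\right)}{425} = \frac{19258}{425} \left(-417\right) = - \frac{8030586}{425}$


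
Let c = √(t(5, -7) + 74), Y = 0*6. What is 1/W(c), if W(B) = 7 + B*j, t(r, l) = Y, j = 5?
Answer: -7/1801 + 5*√74/1801 ≈ 0.019995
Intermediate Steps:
Y = 0
t(r, l) = 0
c = √74 (c = √(0 + 74) = √74 ≈ 8.6023)
W(B) = 7 + 5*B (W(B) = 7 + B*5 = 7 + 5*B)
1/W(c) = 1/(7 + 5*√74)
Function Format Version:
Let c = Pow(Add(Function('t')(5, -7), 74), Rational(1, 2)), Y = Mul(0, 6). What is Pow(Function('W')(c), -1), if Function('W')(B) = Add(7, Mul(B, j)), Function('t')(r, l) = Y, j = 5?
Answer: Add(Rational(-7, 1801), Mul(Rational(5, 1801), Pow(74, Rational(1, 2)))) ≈ 0.019995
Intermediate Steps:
Y = 0
Function('t')(r, l) = 0
c = Pow(74, Rational(1, 2)) (c = Pow(Add(0, 74), Rational(1, 2)) = Pow(74, Rational(1, 2)) ≈ 8.6023)
Function('W')(B) = Add(7, Mul(5, B)) (Function('W')(B) = Add(7, Mul(B, 5)) = Add(7, Mul(5, B)))
Pow(Function('W')(c), -1) = Pow(Add(7, Mul(5, Pow(74, Rational(1, 2)))), -1)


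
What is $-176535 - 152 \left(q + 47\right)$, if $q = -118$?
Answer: $-165743$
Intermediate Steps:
$-176535 - 152 \left(q + 47\right) = -176535 - 152 \left(-118 + 47\right) = -176535 - 152 \left(-71\right) = -176535 - -10792 = -176535 + 10792 = -165743$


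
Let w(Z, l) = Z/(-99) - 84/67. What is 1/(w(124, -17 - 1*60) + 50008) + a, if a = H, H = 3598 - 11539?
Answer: -2633922013407/331686440 ≈ -7941.0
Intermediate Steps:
w(Z, l) = -84/67 - Z/99 (w(Z, l) = Z*(-1/99) - 84*1/67 = -Z/99 - 84/67 = -84/67 - Z/99)
H = -7941
a = -7941
1/(w(124, -17 - 1*60) + 50008) + a = 1/((-84/67 - 1/99*124) + 50008) - 7941 = 1/((-84/67 - 124/99) + 50008) - 7941 = 1/(-16624/6633 + 50008) - 7941 = 1/(331686440/6633) - 7941 = 6633/331686440 - 7941 = -2633922013407/331686440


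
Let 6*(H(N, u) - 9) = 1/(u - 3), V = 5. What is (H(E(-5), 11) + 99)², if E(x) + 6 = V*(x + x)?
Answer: 26884225/2304 ≈ 11669.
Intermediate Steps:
E(x) = -6 + 10*x (E(x) = -6 + 5*(x + x) = -6 + 5*(2*x) = -6 + 10*x)
H(N, u) = 9 + 1/(6*(-3 + u)) (H(N, u) = 9 + 1/(6*(u - 3)) = 9 + 1/(6*(-3 + u)))
(H(E(-5), 11) + 99)² = ((-161 + 54*11)/(6*(-3 + 11)) + 99)² = ((⅙)*(-161 + 594)/8 + 99)² = ((⅙)*(⅛)*433 + 99)² = (433/48 + 99)² = (5185/48)² = 26884225/2304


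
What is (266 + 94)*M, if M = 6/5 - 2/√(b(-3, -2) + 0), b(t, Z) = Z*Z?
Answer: 72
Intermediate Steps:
b(t, Z) = Z²
M = ⅕ (M = 6/5 - 2/√((-2)² + 0) = 6*(⅕) - 2/√(4 + 0) = 6/5 - 2/(√4) = 6/5 - 2/2 = 6/5 - 2*½ = 6/5 - 1 = ⅕ ≈ 0.20000)
(266 + 94)*M = (266 + 94)*(⅕) = 360*(⅕) = 72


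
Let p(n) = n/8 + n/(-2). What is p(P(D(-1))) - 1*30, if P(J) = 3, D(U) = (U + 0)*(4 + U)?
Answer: -249/8 ≈ -31.125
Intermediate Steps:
D(U) = U*(4 + U)
p(n) = -3*n/8 (p(n) = n*(⅛) + n*(-½) = n/8 - n/2 = -3*n/8)
p(P(D(-1))) - 1*30 = -3/8*3 - 1*30 = -9/8 - 30 = -249/8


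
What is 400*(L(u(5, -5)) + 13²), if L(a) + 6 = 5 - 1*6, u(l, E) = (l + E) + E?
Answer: 64800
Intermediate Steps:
u(l, E) = l + 2*E (u(l, E) = (E + l) + E = l + 2*E)
L(a) = -7 (L(a) = -6 + (5 - 1*6) = -6 + (5 - 6) = -6 - 1 = -7)
400*(L(u(5, -5)) + 13²) = 400*(-7 + 13²) = 400*(-7 + 169) = 400*162 = 64800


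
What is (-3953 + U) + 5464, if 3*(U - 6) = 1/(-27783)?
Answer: 126440432/83349 ≈ 1517.0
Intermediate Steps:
U = 500093/83349 (U = 6 + (⅓)/(-27783) = 6 + (⅓)*(-1/27783) = 6 - 1/83349 = 500093/83349 ≈ 6.0000)
(-3953 + U) + 5464 = (-3953 + 500093/83349) + 5464 = -328978504/83349 + 5464 = 126440432/83349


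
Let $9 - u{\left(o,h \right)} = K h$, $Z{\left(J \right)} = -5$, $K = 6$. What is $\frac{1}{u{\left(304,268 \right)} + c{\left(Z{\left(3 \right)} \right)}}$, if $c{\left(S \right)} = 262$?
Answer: $- \frac{1}{1337} \approx -0.00074794$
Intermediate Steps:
$u{\left(o,h \right)} = 9 - 6 h$
$\frac{1}{u{\left(304,268 \right)} + c{\left(Z{\left(3 \right)} \right)}} = \frac{1}{\left(9 - 1608\right) + 262} = \frac{1}{-1599 + 262} = \frac{1}{-1337} = - \frac{1}{1337}$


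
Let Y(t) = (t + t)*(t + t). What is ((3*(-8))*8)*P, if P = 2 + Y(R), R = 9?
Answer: -62592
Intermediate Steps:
Y(t) = 4*t² (Y(t) = (2*t)*(2*t) = 4*t²)
P = 326 (P = 2 + 4*9² = 2 + 4*81 = 2 + 324 = 326)
((3*(-8))*8)*P = ((3*(-8))*8)*326 = -24*8*326 = -192*326 = -62592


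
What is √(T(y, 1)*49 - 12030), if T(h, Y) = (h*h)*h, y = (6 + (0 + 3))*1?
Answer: √23691 ≈ 153.92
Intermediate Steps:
y = 9 (y = (6 + 3)*1 = 9*1 = 9)
T(h, Y) = h³ (T(h, Y) = h²*h = h³)
√(T(y, 1)*49 - 12030) = √(9³*49 - 12030) = √(729*49 - 12030) = √(35721 - 12030) = √23691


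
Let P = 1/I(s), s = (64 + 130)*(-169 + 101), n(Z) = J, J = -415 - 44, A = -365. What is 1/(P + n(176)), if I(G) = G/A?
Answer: -13192/6054763 ≈ -0.0021788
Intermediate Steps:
J = -459
n(Z) = -459
s = -13192 (s = 194*(-68) = -13192)
I(G) = -G/365 (I(G) = G/(-365) = G*(-1/365) = -G/365)
P = 365/13192 (P = 1/(-1/365*(-13192)) = 1/(13192/365) = 365/13192 ≈ 0.027668)
1/(P + n(176)) = 1/(365/13192 - 459) = 1/(-6054763/13192) = -13192/6054763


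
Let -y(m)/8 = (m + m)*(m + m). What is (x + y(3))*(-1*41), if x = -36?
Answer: 13284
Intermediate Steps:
y(m) = -32*m² (y(m) = -8*(m + m)*(m + m) = -8*2*m*2*m = -32*m²)
(x + y(3))*(-1*41) = (-36 - 32*3²)*(-1*41) = (-36 - 32*9)*(-41) = (-36 - 288)*(-41) = -324*(-41) = 13284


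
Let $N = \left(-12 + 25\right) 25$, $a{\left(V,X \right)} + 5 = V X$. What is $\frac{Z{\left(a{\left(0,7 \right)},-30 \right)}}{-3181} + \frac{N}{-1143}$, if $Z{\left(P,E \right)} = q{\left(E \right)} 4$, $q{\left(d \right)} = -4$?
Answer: $- \frac{1015537}{3635883} \approx -0.27931$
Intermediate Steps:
$a{\left(V,X \right)} = -5 + V X$
$N = 325$ ($N = 13 \cdot 25 = 325$)
$Z{\left(P,E \right)} = -16$ ($Z{\left(P,E \right)} = \left(-4\right) 4 = -16$)
$\frac{Z{\left(a{\left(0,7 \right)},-30 \right)}}{-3181} + \frac{N}{-1143} = - \frac{16}{-3181} + \frac{325}{-1143} = \left(-16\right) \left(- \frac{1}{3181}\right) + 325 \left(- \frac{1}{1143}\right) = \frac{16}{3181} - \frac{325}{1143} = - \frac{1015537}{3635883}$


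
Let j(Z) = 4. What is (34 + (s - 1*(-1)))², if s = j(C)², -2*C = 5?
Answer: 2601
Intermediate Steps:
C = -5/2 (C = -½*5 = -5/2 ≈ -2.5000)
s = 16 (s = 4² = 16)
(34 + (s - 1*(-1)))² = (34 + (16 - 1*(-1)))² = (34 + (16 + 1))² = (34 + 17)² = 51² = 2601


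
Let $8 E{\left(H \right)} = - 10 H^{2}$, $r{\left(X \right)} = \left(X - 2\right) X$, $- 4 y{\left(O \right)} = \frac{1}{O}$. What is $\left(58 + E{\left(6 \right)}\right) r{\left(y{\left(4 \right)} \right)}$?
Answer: $\frac{429}{256} \approx 1.6758$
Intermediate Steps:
$y{\left(O \right)} = - \frac{1}{4 O}$
$r{\left(X \right)} = X \left(-2 + X\right)$ ($r{\left(X \right)} = \left(-2 + X\right) X = X \left(-2 + X\right)$)
$E{\left(H \right)} = - \frac{5 H^{2}}{4}$ ($E{\left(H \right)} = \frac{\left(-10\right) H^{2}}{8} = - \frac{5 H^{2}}{4}$)
$\left(58 + E{\left(6 \right)}\right) r{\left(y{\left(4 \right)} \right)} = \left(58 - \frac{5 \cdot 6^{2}}{4}\right) - \frac{1}{4 \cdot 4} \left(-2 - \frac{1}{4 \cdot 4}\right) = \left(58 - 45\right) \left(- \frac{1}{4}\right) \frac{1}{4} \left(-2 - \frac{1}{16}\right) = \left(58 - 45\right) \left(- \frac{-2 - \frac{1}{16}}{16}\right) = 13 \left(\left(- \frac{1}{16}\right) \left(- \frac{33}{16}\right)\right) = 13 \cdot \frac{33}{256} = \frac{429}{256}$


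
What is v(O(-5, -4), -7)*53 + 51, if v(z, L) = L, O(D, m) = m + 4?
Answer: -320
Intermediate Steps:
O(D, m) = 4 + m
v(O(-5, -4), -7)*53 + 51 = -7*53 + 51 = -371 + 51 = -320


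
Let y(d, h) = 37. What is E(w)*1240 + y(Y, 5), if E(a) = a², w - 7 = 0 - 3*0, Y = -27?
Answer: 60797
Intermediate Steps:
w = 7 (w = 7 + (0 - 3*0) = 7 + (0 + 0) = 7 + 0 = 7)
E(w)*1240 + y(Y, 5) = 7²*1240 + 37 = 49*1240 + 37 = 60760 + 37 = 60797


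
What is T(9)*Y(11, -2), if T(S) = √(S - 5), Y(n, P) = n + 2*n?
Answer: 66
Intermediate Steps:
Y(n, P) = 3*n
T(S) = √(-5 + S)
T(9)*Y(11, -2) = √(-5 + 9)*(3*11) = √4*33 = 2*33 = 66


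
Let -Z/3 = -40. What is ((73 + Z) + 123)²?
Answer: 99856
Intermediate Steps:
Z = 120 (Z = -3*(-40) = 120)
((73 + Z) + 123)² = ((73 + 120) + 123)² = (193 + 123)² = 316² = 99856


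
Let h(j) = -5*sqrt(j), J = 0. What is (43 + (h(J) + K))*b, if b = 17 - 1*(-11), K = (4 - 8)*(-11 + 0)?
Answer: 2436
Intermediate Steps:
K = 44 (K = -4*(-11) = 44)
b = 28 (b = 17 + 11 = 28)
(43 + (h(J) + K))*b = (43 + (-5*sqrt(0) + 44))*28 = (43 + (-5*0 + 44))*28 = (43 + (0 + 44))*28 = (43 + 44)*28 = 87*28 = 2436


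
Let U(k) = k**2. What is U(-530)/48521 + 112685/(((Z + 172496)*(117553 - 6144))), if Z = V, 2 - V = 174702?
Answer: 68968245383515/11914110100156 ≈ 5.7888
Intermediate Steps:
V = -174700 (V = 2 - 1*174702 = 2 - 174702 = -174700)
Z = -174700
U(-530)/48521 + 112685/(((Z + 172496)*(117553 - 6144))) = (-530)**2/48521 + 112685/(((-174700 + 172496)*(117553 - 6144))) = 280900*(1/48521) + 112685/((-2204*111409)) = 280900/48521 + 112685/(-245545436) = 280900/48521 + 112685*(-1/245545436) = 280900/48521 - 112685/245545436 = 68968245383515/11914110100156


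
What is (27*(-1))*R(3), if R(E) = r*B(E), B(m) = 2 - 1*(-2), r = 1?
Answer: -108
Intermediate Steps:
B(m) = 4 (B(m) = 2 + 2 = 4)
R(E) = 4 (R(E) = 1*4 = 4)
(27*(-1))*R(3) = (27*(-1))*4 = -27*4 = -108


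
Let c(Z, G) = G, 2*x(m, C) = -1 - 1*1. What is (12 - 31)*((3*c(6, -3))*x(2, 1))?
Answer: -171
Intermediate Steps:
x(m, C) = -1 (x(m, C) = (-1 - 1*1)/2 = (-1 - 1)/2 = (½)*(-2) = -1)
(12 - 31)*((3*c(6, -3))*x(2, 1)) = (12 - 31)*((3*(-3))*(-1)) = -(-171)*(-1) = -19*9 = -171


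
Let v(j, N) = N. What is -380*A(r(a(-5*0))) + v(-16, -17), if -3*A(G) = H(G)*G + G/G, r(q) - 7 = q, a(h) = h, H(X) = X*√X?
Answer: 329/3 + 18620*√7/3 ≈ 16531.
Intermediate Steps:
H(X) = X^(3/2)
r(q) = 7 + q
A(G) = -⅓ - G^(5/2)/3 (A(G) = -(G^(3/2)*G + G/G)/3 = -(G^(5/2) + 1)/3 = -(1 + G^(5/2))/3 = -⅓ - G^(5/2)/3)
-380*A(r(a(-5*0))) + v(-16, -17) = -380*(-⅓ - (7 - 5*0)^(5/2)/3) - 17 = -380*(-⅓ - (7 + 0)^(5/2)/3) - 17 = -380*(-⅓ - 49*√7/3) - 17 = (380/3 + 18620*√7/3) - 17 = 329/3 + 18620*√7/3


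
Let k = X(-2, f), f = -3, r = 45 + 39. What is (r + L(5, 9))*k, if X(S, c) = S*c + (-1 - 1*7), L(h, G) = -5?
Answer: -158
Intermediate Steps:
r = 84
X(S, c) = -8 + S*c (X(S, c) = S*c + (-1 - 7) = S*c - 8 = -8 + S*c)
k = -2 (k = -8 - 2*(-3) = -8 + 6 = -2)
(r + L(5, 9))*k = (84 - 5)*(-2) = 79*(-2) = -158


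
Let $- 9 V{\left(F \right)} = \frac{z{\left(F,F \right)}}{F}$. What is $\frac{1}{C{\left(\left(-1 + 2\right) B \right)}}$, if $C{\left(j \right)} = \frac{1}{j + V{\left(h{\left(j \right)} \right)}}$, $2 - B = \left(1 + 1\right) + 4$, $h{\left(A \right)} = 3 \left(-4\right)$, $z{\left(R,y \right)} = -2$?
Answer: $- \frac{217}{54} \approx -4.0185$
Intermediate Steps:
$h{\left(A \right)} = -12$
$V{\left(F \right)} = \frac{2}{9 F}$ ($V{\left(F \right)} = - \frac{\left(-2\right) \frac{1}{F}}{9} = \frac{2}{9 F}$)
$B = -4$ ($B = 2 - \left(\left(1 + 1\right) + 4\right) = 2 - \left(2 + 4\right) = 2 - 6 = -4$)
$C{\left(j \right)} = \frac{1}{- \frac{1}{54} + j}$ ($C{\left(j \right)} = \frac{1}{j + \frac{2}{9 \left(-12\right)}} = \frac{1}{j + \frac{2}{9} \left(- \frac{1}{12}\right)} = \frac{1}{j - \frac{1}{54}} = \frac{1}{- \frac{1}{54} + j}$)
$\frac{1}{C{\left(\left(-1 + 2\right) B \right)}} = \frac{1}{54 \frac{1}{-1 + 54 \left(-1 + 2\right) \left(-4\right)}} = \frac{1}{54 \frac{1}{-1 + 54 \cdot 1 \left(-4\right)}} = \frac{1}{54 \frac{1}{-1 + 54 \left(-4\right)}} = \frac{1}{54 \frac{1}{-1 - 216}} = \frac{1}{54 \frac{1}{-217}} = \frac{1}{54 \left(- \frac{1}{217}\right)} = \frac{1}{- \frac{54}{217}} = - \frac{217}{54}$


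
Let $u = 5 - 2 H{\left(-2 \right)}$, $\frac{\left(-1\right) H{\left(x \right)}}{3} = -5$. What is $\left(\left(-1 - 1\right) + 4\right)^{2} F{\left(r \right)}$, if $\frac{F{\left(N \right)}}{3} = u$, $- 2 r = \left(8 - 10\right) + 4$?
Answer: $-300$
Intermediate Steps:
$H{\left(x \right)} = 15$ ($H{\left(x \right)} = \left(-3\right) \left(-5\right) = 15$)
$r = -1$ ($r = - \frac{\left(8 - 10\right) + 4}{2} = - \frac{-2 + 4}{2} = \left(- \frac{1}{2}\right) 2 = -1$)
$u = -25$ ($u = 5 - 30 = -25$)
$F{\left(N \right)} = -75$ ($F{\left(N \right)} = 3 \left(-25\right) = -75$)
$\left(\left(-1 - 1\right) + 4\right)^{2} F{\left(r \right)} = \left(\left(-1 - 1\right) + 4\right)^{2} \left(-75\right) = \left(-2 + 4\right)^{2} \left(-75\right) = 2^{2} \left(-75\right) = 4 \left(-75\right) = -300$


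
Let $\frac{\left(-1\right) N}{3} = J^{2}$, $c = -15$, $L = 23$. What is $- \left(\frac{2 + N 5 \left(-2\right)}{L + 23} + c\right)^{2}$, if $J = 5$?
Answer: $- \frac{961}{529} \approx -1.8166$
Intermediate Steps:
$N = -75$ ($N = - 3 \cdot 5^{2} = \left(-3\right) 25 = -75$)
$- \left(\frac{2 + N 5 \left(-2\right)}{L + 23} + c\right)^{2} = - \left(\frac{2 + \left(-75\right) 5 \left(-2\right)}{23 + 23} - 15\right)^{2} = - \left(\frac{2 - -750}{46} - 15\right)^{2} = - \left(\left(2 + 750\right) \frac{1}{46} - 15\right)^{2} = - \left(752 \cdot \frac{1}{46} - 15\right)^{2} = - \left(\frac{376}{23} - 15\right)^{2} = - \left(\frac{31}{23}\right)^{2} = \left(-1\right) \frac{961}{529} = - \frac{961}{529}$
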